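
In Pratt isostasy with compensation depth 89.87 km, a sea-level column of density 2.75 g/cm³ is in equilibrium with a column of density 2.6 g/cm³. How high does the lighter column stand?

5.18 km

ρ_ref D = ρ (D + h) → h = D (ρ_ref − ρ)/ρ.
h = 89.87 km × (2.75 − 2.6)/2.6 = 5.18 km.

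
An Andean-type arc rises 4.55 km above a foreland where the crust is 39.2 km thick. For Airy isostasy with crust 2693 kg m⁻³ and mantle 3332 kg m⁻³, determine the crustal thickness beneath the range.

62.9 km

Root depth r = h ρ_c / (ρ_m − ρ_c) = 4.55 km × 2693 / 639 = 19.18 km.
Total thickness = T + h + r = 39.2 km + 4.55 km + 19.18 km = 62.9 km.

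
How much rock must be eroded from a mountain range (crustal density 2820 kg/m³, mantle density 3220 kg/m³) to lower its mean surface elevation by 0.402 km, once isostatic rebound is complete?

Net drop Δ = e − u = e − e ρ_c/ρ_m = e (ρ_m − ρ_c)/ρ_m.
e = Δ ρ_m/(ρ_m − ρ_c) = 0.402 km × 3220/400 = 3.24 km.

3.24 km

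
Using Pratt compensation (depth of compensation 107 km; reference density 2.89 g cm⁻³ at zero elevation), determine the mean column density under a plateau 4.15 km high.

Pratt balance: ρ_ref D = ρ (D + h).
ρ = ρ_ref D/(D + h) = 2.89 × 107 km/(107 km + 4.15 km) = 2.78 g cm⁻³.

2.78 g cm⁻³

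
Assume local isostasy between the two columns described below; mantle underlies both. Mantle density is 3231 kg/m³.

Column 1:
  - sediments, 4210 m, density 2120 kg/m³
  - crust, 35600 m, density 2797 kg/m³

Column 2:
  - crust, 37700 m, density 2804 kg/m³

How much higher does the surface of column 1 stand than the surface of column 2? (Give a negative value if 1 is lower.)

For any compensation level in the mantle, the mantle terms cancel and isostasy reduces to e = (Σt_1 − Σt_2) − (Σ(ρt)_1 − Σ(ρt)_2) / ρ_m.
Σt_1 = 39810 m; Σt_2 = 37700 m; Σ(ρt)_1 = 108498400; Σ(ρt)_2 = 105710800 (in m·kg/m³).
e = (39810 − 37700) − (108498400 − 105710800) / 3231 = 1250 m.

1250 m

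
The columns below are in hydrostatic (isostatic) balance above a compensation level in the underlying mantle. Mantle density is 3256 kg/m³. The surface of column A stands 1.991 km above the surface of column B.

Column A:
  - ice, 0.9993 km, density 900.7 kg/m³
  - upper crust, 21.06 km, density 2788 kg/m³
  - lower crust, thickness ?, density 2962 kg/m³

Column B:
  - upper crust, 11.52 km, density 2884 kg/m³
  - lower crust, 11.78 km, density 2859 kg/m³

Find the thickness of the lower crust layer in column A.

11 km

Take the compensation level at the base of the deeper column (depth z_c below the surface of column A) and equate Σ ρ_i t_i down to z_c; mantle fills any gap and the z_c terms cancel.
Column A: 0.9993×900.7 + 21.06×2788 + x×2962 + (z_c − 22.0593 − x)×3256
Column B: 1.991×0 + 11.52×2884 + 11.78×2859 + (z_c − 1.991 − 23.3)×3256
The z_c×3256 term appears on both sides and cancels. Collect the known terms of each column as K = Σ(ρt)_known − 3256 × (depth of known layers): K_A = 59615.3495 − 3256×22.0593 = −12209.7313; K_B = 66902.7 − 3256×(1.991 + 23.3) = −15444.796.
Balance: K_A − x×(3256 − 2962) = K_B, so x = (K_A − K_B)/(3256 − 2962) = 3235.06/294 = 11 km.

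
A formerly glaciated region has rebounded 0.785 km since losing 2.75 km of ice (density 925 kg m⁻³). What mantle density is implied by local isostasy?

ρ_m = ρ_ice t / u = 925 × 2.75 km/0.785 km = 3240 kg m⁻³.

3240 kg m⁻³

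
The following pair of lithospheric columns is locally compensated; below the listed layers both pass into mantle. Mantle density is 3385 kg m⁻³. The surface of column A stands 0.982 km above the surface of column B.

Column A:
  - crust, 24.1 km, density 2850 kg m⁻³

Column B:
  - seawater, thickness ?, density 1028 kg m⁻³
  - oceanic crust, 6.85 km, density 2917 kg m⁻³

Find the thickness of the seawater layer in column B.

2.7 km

Take the compensation level at the base of the deeper column (depth z_c below the surface of column A) and equate Σ ρ_i t_i down to z_c; mantle fills any gap and the z_c terms cancel.
Column A: 24.1×2850 + (z_c − 24.1)×3385
Column B: 0.982×0 + x×1028 + 6.85×2917 + (z_c − 0.982 − 6.85 − x)×3385
The z_c×3385 term appears on both sides and cancels. Collect the known terms of each column as K = Σ(ρt)_known − 3385 × (depth of known layers): K_A = 68685 − 3385×24.1 = −12893.5; K_B = 19981.45 − 3385×(0.982 + 6.85) = −6529.87.
Balance: K_A = K_B − x×(3385 − 1028), so x = (K_B − K_A)/(3385 − 1028) = 6363.63/2357 = 2.7 km.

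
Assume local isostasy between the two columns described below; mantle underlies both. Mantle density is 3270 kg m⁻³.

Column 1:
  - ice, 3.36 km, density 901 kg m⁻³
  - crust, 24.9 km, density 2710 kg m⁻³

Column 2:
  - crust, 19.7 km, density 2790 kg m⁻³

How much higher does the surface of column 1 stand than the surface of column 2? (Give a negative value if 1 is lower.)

For any compensation level in the mantle, the mantle terms cancel and isostasy reduces to e = (Σt_1 − Σt_2) − (Σ(ρt)_1 − Σ(ρt)_2) / ρ_m.
Σt_1 = 28.26 km; Σt_2 = 19.7 km; Σ(ρt)_1 = 70506.36; Σ(ρt)_2 = 54963 (in km·kg m⁻³).
e = (28.26 − 19.7) − (70506.36 − 54963) / 3270 = 3.81 km.

3.81 km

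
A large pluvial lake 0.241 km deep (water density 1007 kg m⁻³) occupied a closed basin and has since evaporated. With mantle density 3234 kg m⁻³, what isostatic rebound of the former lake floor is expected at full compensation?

u = d ρ_w/ρ_m = 0.241 km × 1007/3234 = 0.075 km.

0.075 km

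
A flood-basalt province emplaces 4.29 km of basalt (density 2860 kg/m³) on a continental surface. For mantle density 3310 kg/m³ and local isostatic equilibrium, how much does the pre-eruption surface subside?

3.71 km

Subaerial loading: s = t ρ_load / ρ_m.
s = 4.29 km × 2860/3310 = 3.71 km.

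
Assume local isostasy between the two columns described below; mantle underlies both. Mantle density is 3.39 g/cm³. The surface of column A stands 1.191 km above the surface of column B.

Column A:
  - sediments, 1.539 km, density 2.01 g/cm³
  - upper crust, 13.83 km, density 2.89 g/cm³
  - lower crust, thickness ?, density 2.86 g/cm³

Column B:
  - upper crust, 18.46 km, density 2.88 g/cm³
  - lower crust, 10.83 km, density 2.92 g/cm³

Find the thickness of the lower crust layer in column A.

Take the compensation level at the base of the deeper column (depth z_c below the surface of column A) and equate Σ ρ_i t_i down to z_c; mantle fills any gap and the z_c terms cancel.
Column A: 1.539×2.01 + 13.83×2.89 + x×2.86 + (z_c − 15.369 − x)×3.39
Column B: 1.191×0 + 18.46×2.88 + 10.83×2.92 + (z_c − 1.191 − 29.29)×3.39
The z_c×3.39 term appears on both sides and cancels. Collect the known terms of each column as K = Σ(ρt)_known − 3.39 × (depth of known layers): K_A = 43.06209 − 3.39×15.369 = −9.03882; K_B = 84.7884 − 3.39×(1.191 + 29.29) = −18.54219.
Balance: K_A − x×(3.39 − 2.86) = K_B, so x = (K_A − K_B)/(3.39 − 2.86) = 9.50337/0.53 = 17.9 km.

17.9 km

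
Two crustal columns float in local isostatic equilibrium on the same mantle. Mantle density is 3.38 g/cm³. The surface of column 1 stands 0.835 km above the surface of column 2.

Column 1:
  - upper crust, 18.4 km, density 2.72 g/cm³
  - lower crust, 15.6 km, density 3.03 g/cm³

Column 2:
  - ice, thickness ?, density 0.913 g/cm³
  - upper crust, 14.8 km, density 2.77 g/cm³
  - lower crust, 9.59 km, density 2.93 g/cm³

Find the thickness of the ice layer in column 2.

Take the compensation level at the base of the deeper column (depth z_c below the surface of column 1) and equate Σ ρ_i t_i down to z_c; mantle fills any gap and the z_c terms cancel.
Column 1: 18.4×2.72 + 15.6×3.03 + (z_c − 34)×3.38
Column 2: 0.835×0 + x×0.913 + 14.8×2.77 + 9.59×2.93 + (z_c − 0.835 − 24.39 − x)×3.38
The z_c×3.38 term appears on both sides and cancels. Collect the known terms of each column as K = Σ(ρt)_known − 3.38 × (depth of known layers): K_1 = 97.316 − 3.38×34 = −17.604; K_2 = 69.0947 − 3.38×(0.835 + 24.39) = −16.1658.
Balance: K_1 = K_2 − x×(3.38 − 0.913), so x = (K_2 − K_1)/(3.38 − 0.913) = 1.4382/2.467 = 0.583 km.

0.583 km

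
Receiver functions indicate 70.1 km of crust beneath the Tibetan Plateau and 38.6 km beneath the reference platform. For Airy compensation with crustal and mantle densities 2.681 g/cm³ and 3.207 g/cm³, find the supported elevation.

5.17 km

Excess crust Δ = 70.1 km − 38.6 km = 31.5 km, split between elevation h and root r with h + r = Δ.
Airy balance ρ_c h = (ρ_m − ρ_c) r gives r = h ρ_c/(ρ_m − ρ_c), so h (1 + ρ_c/(ρ_m − ρ_c)) = Δ, i.e. h = Δ (ρ_m − ρ_c)/ρ_m.
h = 31.5 km × 0.526/3.207 = 5.17 km.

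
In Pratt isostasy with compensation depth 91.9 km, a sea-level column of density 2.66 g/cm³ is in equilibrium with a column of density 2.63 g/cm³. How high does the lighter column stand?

ρ_ref D = ρ (D + h) → h = D (ρ_ref − ρ)/ρ.
h = 91.9 km × (2.66 − 2.63)/2.63 = 1.05 km.

1.05 km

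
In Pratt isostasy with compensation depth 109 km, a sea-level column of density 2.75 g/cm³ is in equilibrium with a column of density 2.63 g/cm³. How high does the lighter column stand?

ρ_ref D = ρ (D + h) → h = D (ρ_ref − ρ)/ρ.
h = 109 km × (2.75 − 2.63)/2.63 = 4.97 km.

4.97 km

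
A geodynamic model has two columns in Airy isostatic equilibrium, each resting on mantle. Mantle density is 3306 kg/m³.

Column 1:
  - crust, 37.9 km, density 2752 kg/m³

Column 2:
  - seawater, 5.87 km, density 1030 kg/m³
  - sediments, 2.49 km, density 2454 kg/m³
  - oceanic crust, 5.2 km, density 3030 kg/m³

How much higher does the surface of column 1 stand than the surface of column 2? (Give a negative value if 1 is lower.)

For any compensation level in the mantle, the mantle terms cancel and isostasy reduces to e = (Σt_1 − Σt_2) − (Σ(ρt)_1 − Σ(ρt)_2) / ρ_m.
Σt_1 = 37.9 km; Σt_2 = 13.56 km; Σ(ρt)_1 = 104300.8; Σ(ρt)_2 = 27912.56 (in km·kg/m³).
e = (37.9 − 13.56) − (104300.8 − 27912.56) / 3306 = 1.23 km.

1.23 km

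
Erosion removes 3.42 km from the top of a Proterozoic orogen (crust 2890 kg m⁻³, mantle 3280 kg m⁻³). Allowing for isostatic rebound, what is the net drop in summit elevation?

0.407 km

Rebound u = e ρ_c/ρ_m = 3.42 km × 2890/3280 = 3.013 km.
Net surface drop = e − u = 3.42 km − 3.013 km = e (ρ_m − ρ_c)/ρ_m = 0.407 km.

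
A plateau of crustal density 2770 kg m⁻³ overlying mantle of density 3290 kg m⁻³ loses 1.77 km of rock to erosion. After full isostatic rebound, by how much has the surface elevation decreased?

Rebound u = e ρ_c/ρ_m = 1.77 km × 2770/3290 = 1.49 km.
Net surface drop = e − u = 1.77 km − 1.49 km = e (ρ_m − ρ_c)/ρ_m = 0.28 km.

0.28 km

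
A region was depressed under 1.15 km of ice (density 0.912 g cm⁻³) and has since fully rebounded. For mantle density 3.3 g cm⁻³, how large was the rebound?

0.318 km

Removing the load lets mantle flow back in; uplift u satisfies ρ_ice t = ρ_m u.
u = t ρ_ice/ρ_m = 1.15 km × 0.912/3.3 = 0.318 km.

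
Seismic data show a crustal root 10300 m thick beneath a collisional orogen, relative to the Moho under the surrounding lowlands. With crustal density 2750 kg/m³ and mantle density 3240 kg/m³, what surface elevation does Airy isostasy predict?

1840 m

Balancing pressure at the compensation depth: ρ_c h = (ρ_m − ρ_c) r.
h = r (ρ_m − ρ_c) / ρ_c = 10300 m × (3240 − 2750) / 2750 = 1840 m.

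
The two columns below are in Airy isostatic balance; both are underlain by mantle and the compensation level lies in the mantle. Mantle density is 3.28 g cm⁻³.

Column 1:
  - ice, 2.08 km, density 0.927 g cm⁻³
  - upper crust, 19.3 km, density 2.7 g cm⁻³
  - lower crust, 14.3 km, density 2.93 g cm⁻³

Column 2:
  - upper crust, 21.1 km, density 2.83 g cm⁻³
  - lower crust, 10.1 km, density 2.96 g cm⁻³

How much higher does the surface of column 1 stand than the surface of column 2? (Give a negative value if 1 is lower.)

2.55 km

For any compensation level in the mantle, the mantle terms cancel and isostasy reduces to e = (Σt_1 − Σt_2) − (Σ(ρt)_1 − Σ(ρt)_2) / ρ_m.
Σt_1 = 35.68 km; Σt_2 = 31.2 km; Σ(ρt)_1 = 95.93716; Σ(ρt)_2 = 89.609 (in km·g cm⁻³).
e = (35.68 − 31.2) − (95.93716 − 89.609) / 3.28 = 2.55 km.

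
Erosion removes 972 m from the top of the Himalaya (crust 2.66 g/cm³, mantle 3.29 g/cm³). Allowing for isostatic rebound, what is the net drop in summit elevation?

186 m

Rebound u = e ρ_c/ρ_m = 972 m × 2.66/3.29 = 785.9 m.
Net surface drop = e − u = 972 m − 785.9 m = e (ρ_m − ρ_c)/ρ_m = 186 m.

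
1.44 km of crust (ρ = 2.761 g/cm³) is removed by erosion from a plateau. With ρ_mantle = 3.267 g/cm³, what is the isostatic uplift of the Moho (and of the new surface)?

Unloading: uplift u = e ρ_c/ρ_m = 1.44 km × 2.761/3.267 = 1.22 km.

1.22 km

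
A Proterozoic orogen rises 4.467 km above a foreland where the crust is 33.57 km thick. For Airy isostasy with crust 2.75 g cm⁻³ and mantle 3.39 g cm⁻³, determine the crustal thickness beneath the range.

Root depth r = h ρ_c / (ρ_m − ρ_c) = 4.467 km × 2.75 / 0.64 = 19.19 km.
Total thickness = T + h + r = 33.57 km + 4.467 km + 19.19 km = 57.2 km.

57.2 km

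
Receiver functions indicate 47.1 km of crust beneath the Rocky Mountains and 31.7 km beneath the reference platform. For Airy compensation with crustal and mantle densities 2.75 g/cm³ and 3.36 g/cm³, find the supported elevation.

Excess crust Δ = 47.1 km − 31.7 km = 15.4 km, split between elevation h and root r with h + r = Δ.
Airy balance ρ_c h = (ρ_m − ρ_c) r gives r = h ρ_c/(ρ_m − ρ_c), so h (1 + ρ_c/(ρ_m − ρ_c)) = Δ, i.e. h = Δ (ρ_m − ρ_c)/ρ_m.
h = 15.4 km × 0.61/3.36 = 2.8 km.

2.8 km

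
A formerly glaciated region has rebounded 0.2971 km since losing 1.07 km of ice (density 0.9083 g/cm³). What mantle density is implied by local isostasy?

ρ_m = ρ_ice t / u = 0.9083 × 1.07 km/0.2971 km = 3.27 g/cm³.

3.27 g/cm³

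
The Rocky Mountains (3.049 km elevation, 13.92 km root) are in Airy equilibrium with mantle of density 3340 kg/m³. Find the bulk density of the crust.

ρ_c h = (ρ_m − ρ_c) r → ρ_c (h + r) = ρ_m r → ρ_c = ρ_m r / (h + r).
ρ_c = 3340 × 13.92 km / (3.049 km + 13.92 km) = 2740 kg/m³.

2740 kg/m³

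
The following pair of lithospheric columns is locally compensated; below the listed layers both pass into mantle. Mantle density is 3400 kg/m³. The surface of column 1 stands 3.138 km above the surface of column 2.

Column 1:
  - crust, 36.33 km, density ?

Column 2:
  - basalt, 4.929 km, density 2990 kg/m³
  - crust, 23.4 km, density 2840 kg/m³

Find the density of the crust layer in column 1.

Take the compensation level at the base of the deeper column (depth z_c below the surface of column 1) and equate Σ ρ_i t_i down to z_c; mantle fills any gap and the z_c terms cancel.
Column 1: 36.33×ρ + (z_c − 36.33)×3400
Column 2: 3.138×0 + 4.929×2990 + 23.4×2840 + (z_c − 3.138 − 28.329)×3400
The z_c×3400 term appears on both sides and cancels. Collect the known terms of each column as K = Σ(ρt)_known − 3400 × (depth of known layers): K_1 = 0 − 3400×36.33 = −123522; K_2 = 81193.71 − 3400×(3.138 + 28.329) = −25794.09.
Balance: K_1 + 36.33×ρ = K_2, so ρ = (K_2 − K_1)/36.33 = 97727.9/36.33 = 2690 kg/m³.

2690 kg/m³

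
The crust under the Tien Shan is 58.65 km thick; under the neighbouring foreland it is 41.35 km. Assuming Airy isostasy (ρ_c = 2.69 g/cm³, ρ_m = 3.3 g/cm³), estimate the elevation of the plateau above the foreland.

3.2 km

Excess crust Δ = 58.65 km − 41.35 km = 17.3 km, split between elevation h and root r with h + r = Δ.
Airy balance ρ_c h = (ρ_m − ρ_c) r gives r = h ρ_c/(ρ_m − ρ_c), so h (1 + ρ_c/(ρ_m − ρ_c)) = Δ, i.e. h = Δ (ρ_m − ρ_c)/ρ_m.
h = 17.3 km × 0.61/3.3 = 3.2 km.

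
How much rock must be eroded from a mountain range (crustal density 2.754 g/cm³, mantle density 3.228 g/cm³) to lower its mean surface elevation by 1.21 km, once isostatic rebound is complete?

Net drop Δ = e − u = e − e ρ_c/ρ_m = e (ρ_m − ρ_c)/ρ_m.
e = Δ ρ_m/(ρ_m − ρ_c) = 1.21 km × 3.228/0.474 = 8.24 km.

8.24 km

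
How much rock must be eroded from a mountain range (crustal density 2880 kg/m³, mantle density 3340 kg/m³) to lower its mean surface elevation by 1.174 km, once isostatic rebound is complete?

8.52 km

Net drop Δ = e − u = e − e ρ_c/ρ_m = e (ρ_m − ρ_c)/ρ_m.
e = Δ ρ_m/(ρ_m − ρ_c) = 1.174 km × 3340/460 = 8.52 km.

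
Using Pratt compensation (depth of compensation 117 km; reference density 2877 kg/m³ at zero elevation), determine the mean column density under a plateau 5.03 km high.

Pratt balance: ρ_ref D = ρ (D + h).
ρ = ρ_ref D/(D + h) = 2877 × 117 km/(117 km + 5.03 km) = 2760 kg/m³.

2760 kg/m³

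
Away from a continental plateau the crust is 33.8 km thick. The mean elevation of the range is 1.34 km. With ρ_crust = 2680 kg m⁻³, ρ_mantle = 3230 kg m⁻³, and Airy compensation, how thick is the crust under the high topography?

41.7 km

Root depth r = h ρ_c / (ρ_m − ρ_c) = 1.34 km × 2680 / 550 = 6.529 km.
Total thickness = T + h + r = 33.8 km + 1.34 km + 6.529 km = 41.7 km.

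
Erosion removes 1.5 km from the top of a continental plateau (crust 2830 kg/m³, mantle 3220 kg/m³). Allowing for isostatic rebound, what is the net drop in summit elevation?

Rebound u = e ρ_c/ρ_m = 1.5 km × 2830/3220 = 1.318 km.
Net surface drop = e − u = 1.5 km − 1.318 km = e (ρ_m − ρ_c)/ρ_m = 0.182 km.

0.182 km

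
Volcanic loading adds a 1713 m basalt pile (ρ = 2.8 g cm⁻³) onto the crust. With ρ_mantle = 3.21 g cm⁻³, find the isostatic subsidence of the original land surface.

Subaerial loading: s = t ρ_load / ρ_m.
s = 1713 m × 2.8/3.21 = 1490 m.

1490 m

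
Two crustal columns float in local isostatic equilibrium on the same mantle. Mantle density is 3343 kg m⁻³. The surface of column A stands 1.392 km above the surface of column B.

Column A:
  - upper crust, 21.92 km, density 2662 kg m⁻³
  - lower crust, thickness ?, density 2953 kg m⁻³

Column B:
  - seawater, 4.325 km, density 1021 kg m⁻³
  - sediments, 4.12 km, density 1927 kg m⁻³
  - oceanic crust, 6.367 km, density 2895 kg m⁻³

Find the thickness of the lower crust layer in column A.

21.7 km

Take the compensation level at the base of the deeper column (depth z_c below the surface of column A) and equate Σ ρ_i t_i down to z_c; mantle fills any gap and the z_c terms cancel.
Column A: 21.92×2662 + x×2953 + (z_c − 21.92 − x)×3343
Column B: 1.392×0 + 4.325×1021 + 4.12×1927 + 6.367×2895 + (z_c − 1.392 − 14.812)×3343
The z_c×3343 term appears on both sides and cancels. Collect the known terms of each column as K = Σ(ρt)_known − 3343 × (depth of known layers): K_A = 58351.04 − 3343×21.92 = −14927.52; K_B = 30787.53 − 3343×(1.392 + 14.812) = −23382.442.
Balance: K_A − x×(3343 − 2953) = K_B, so x = (K_A − K_B)/(3343 − 2953) = 8454.92/390 = 21.7 km.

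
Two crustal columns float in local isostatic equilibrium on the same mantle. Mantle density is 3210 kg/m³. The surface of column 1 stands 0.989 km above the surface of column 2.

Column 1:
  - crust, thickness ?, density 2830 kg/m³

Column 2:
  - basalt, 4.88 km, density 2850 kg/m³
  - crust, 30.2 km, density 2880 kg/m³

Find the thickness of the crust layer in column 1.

Take the compensation level at the base of the deeper column (depth z_c below the surface of column 1) and equate Σ ρ_i t_i down to z_c; mantle fills any gap and the z_c terms cancel.
Column 1: x×2830 + (z_c − 0 − x)×3210
Column 2: 0.989×0 + 4.88×2850 + 30.2×2880 + (z_c − 0.989 − 35.08)×3210
The z_c×3210 term appears on both sides and cancels. Collect the known terms of each column as K = Σ(ρt)_known − 3210 × (depth of known layers): K_1 = 0 − 3210×0 = 0; K_2 = 100884 − 3210×(0.989 + 35.08) = −14897.49.
Balance: K_1 − x×(3210 − 2830) = K_2, so x = (K_1 − K_2)/(3210 − 2830) = 14897.5/380 = 39.2 km.

39.2 km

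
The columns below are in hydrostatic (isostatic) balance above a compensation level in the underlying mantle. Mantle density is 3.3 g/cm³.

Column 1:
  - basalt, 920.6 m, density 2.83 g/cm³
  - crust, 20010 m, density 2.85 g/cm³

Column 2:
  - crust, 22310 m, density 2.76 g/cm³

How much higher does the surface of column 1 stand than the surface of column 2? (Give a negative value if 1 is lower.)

For any compensation level in the mantle, the mantle terms cancel and isostasy reduces to e = (Σt_1 − Σt_2) − (Σ(ρt)_1 − Σ(ρt)_2) / ρ_m.
Σt_1 = 20930.6 m; Σt_2 = 22310 m; Σ(ρt)_1 = 59633.798; Σ(ρt)_2 = 61575.6 (in m·g/cm³).
e = (20930.6 − 22310) − (59633.798 − 61575.6) / 3.3 = −791 m.

−791 m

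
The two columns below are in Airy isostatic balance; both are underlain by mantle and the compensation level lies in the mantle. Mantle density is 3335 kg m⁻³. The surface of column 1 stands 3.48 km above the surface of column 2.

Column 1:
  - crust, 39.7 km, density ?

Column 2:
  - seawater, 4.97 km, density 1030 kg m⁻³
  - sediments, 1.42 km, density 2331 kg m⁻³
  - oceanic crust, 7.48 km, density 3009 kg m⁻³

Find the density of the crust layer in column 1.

2660 kg m⁻³

Take the compensation level at the base of the deeper column (depth z_c below the surface of column 1) and equate Σ ρ_i t_i down to z_c; mantle fills any gap and the z_c terms cancel.
Column 1: 39.7×ρ + (z_c − 39.7)×3335
Column 2: 3.48×0 + 4.97×1030 + 1.42×2331 + 7.48×3009 + (z_c − 3.48 − 13.87)×3335
The z_c×3335 term appears on both sides and cancels. Collect the known terms of each column as K = Σ(ρt)_known − 3335 × (depth of known layers): K_1 = 0 − 3335×39.7 = −132399.5; K_2 = 30936.44 − 3335×(3.48 + 13.87) = −26925.81.
Balance: K_1 + 39.7×ρ = K_2, so ρ = (K_2 − K_1)/39.7 = 105474/39.7 = 2660 kg m⁻³.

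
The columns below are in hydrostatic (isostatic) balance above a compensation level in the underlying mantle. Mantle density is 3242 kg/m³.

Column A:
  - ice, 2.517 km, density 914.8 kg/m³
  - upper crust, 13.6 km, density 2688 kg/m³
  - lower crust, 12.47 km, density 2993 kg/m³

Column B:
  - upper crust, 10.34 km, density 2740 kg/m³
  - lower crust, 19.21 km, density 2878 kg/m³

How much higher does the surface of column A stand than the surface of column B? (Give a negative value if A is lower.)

For any compensation level in the mantle, the mantle terms cancel and isostasy reduces to e = (Σt_A − Σt_B) − (Σ(ρt)_A − Σ(ρt)_B) / ρ_m.
Σt_A = 28.587 km; Σt_B = 29.55 km; Σ(ρt)_A = 76182.0616; Σ(ρt)_B = 83617.98 (in km·kg/m³).
e = (28.587 − 29.55) − (76182.0616 − 83617.98) / 3242 = 1.33 km.

1.33 km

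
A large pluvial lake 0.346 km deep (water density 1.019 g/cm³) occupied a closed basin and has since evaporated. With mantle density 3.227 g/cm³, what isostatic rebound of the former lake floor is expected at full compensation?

u = d ρ_w/ρ_m = 0.346 km × 1.019/3.227 = 0.109 km.

0.109 km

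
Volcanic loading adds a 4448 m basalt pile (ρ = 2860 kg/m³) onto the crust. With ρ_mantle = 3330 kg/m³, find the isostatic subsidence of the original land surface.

Subaerial loading: s = t ρ_load / ρ_m.
s = 4448 m × 2860/3330 = 3820 m.

3820 m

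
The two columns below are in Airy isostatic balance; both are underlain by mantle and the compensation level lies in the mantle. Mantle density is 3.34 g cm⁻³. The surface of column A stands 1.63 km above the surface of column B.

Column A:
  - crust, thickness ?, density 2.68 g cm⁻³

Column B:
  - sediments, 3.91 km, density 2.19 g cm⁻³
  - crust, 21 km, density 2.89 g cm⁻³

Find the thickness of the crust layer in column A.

29.4 km

Take the compensation level at the base of the deeper column (depth z_c below the surface of column A) and equate Σ ρ_i t_i down to z_c; mantle fills any gap and the z_c terms cancel.
Column A: x×2.68 + (z_c − 0 − x)×3.34
Column B: 1.63×0 + 3.91×2.19 + 21×2.89 + (z_c − 1.63 − 24.91)×3.34
The z_c×3.34 term appears on both sides and cancels. Collect the known terms of each column as K = Σ(ρt)_known − 3.34 × (depth of known layers): K_A = 0 − 3.34×0 = 0; K_B = 69.2529 − 3.34×(1.63 + 24.91) = −19.3907.
Balance: K_A − x×(3.34 − 2.68) = K_B, so x = (K_A − K_B)/(3.34 − 2.68) = 19.3907/0.66 = 29.4 km.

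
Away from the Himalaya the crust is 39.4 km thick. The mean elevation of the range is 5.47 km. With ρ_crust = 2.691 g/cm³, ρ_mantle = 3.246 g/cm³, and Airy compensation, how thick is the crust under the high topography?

71.4 km

Root depth r = h ρ_c / (ρ_m − ρ_c) = 5.47 km × 2.691 / 0.555 = 26.52 km.
Total thickness = T + h + r = 39.4 km + 5.47 km + 26.52 km = 71.4 km.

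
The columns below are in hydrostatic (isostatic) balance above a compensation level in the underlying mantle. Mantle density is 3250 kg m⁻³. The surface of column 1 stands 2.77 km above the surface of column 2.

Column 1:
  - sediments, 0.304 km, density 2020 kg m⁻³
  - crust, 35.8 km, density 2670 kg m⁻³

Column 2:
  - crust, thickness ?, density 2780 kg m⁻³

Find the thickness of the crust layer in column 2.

25.8 km

Take the compensation level at the base of the deeper column (depth z_c below the surface of column 1) and equate Σ ρ_i t_i down to z_c; mantle fills any gap and the z_c terms cancel.
Column 1: 0.304×2020 + 35.8×2670 + (z_c − 36.104)×3250
Column 2: 2.77×0 + x×2780 + (z_c − 2.77 − 0 − x)×3250
The z_c×3250 term appears on both sides and cancels. Collect the known terms of each column as K = Σ(ρt)_known − 3250 × (depth of known layers): K_1 = 96200.08 − 3250×36.104 = −21137.92; K_2 = 0 − 3250×(2.77 + 0) = −9002.5.
Balance: K_1 = K_2 − x×(3250 − 2780), so x = (K_2 − K_1)/(3250 − 2780) = 12135.4/470 = 25.8 km.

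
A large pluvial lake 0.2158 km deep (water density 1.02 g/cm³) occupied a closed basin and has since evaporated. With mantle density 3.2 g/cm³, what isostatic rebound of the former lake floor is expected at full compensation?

u = d ρ_w/ρ_m = 0.2158 km × 1.02/3.2 = 0.0688 km.

0.0688 km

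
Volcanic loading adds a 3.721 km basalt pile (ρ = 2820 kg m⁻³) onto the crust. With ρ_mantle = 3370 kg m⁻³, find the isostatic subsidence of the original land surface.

3.11 km

Subaerial loading: s = t ρ_load / ρ_m.
s = 3.721 km × 2820/3370 = 3.11 km.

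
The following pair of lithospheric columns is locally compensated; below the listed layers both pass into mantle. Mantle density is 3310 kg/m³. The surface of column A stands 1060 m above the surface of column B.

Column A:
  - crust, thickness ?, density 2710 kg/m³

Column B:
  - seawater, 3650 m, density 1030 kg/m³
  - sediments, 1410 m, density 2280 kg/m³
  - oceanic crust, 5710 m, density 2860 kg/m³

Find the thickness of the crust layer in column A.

Take the compensation level at the base of the deeper column (depth z_c below the surface of column A) and equate Σ ρ_i t_i down to z_c; mantle fills any gap and the z_c terms cancel.
Column A: x×2710 + (z_c − 0 − x)×3310
Column B: 1060×0 + 3650×1030 + 1410×2280 + 5710×2860 + (z_c − 1060 − 10770)×3310
The z_c×3310 term appears on both sides and cancels. Collect the known terms of each column as K = Σ(ρt)_known − 3310 × (depth of known layers): K_A = 0 − 3310×0 = 0; K_B = 23304900 − 3310×(1060 + 10770) = −15852400.
Balance: K_A − x×(3310 − 2710) = K_B, so x = (K_A − K_B)/(3310 − 2710) = 15852400/600 = 26400 m.

26400 m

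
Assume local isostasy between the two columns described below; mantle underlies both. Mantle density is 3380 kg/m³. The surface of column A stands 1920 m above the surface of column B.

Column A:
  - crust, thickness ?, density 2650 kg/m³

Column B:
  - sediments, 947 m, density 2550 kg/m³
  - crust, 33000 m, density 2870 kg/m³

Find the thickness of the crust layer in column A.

Take the compensation level at the base of the deeper column (depth z_c below the surface of column A) and equate Σ ρ_i t_i down to z_c; mantle fills any gap and the z_c terms cancel.
Column A: x×2650 + (z_c − 0 − x)×3380
Column B: 1920×0 + 947×2550 + 33000×2870 + (z_c − 1920 − 33947)×3380
The z_c×3380 term appears on both sides and cancels. Collect the known terms of each column as K = Σ(ρt)_known − 3380 × (depth of known layers): K_A = 0 − 3380×0 = 0; K_B = 97124850 − 3380×(1920 + 33947) = −24105610.
Balance: K_A − x×(3380 − 2650) = K_B, so x = (K_A − K_B)/(3380 − 2650) = 24105600/730 = 33000 m.

33000 m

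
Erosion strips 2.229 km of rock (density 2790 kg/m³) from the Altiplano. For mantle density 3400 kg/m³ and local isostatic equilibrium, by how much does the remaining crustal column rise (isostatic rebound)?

1.83 km

Unloading: uplift u = e ρ_c/ρ_m = 2.229 km × 2790/3400 = 1.83 km.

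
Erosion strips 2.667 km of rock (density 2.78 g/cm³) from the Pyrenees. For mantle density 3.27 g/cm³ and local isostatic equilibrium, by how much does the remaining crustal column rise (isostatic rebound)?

Unloading: uplift u = e ρ_c/ρ_m = 2.667 km × 2.78/3.27 = 2.27 km.

2.27 km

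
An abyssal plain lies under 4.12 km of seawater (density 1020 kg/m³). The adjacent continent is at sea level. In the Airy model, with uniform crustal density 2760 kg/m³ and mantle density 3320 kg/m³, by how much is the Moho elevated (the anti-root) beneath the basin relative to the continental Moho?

12.8 km

For local isostatic compensation: replacing crust with seawater at the top is compensated by replacing crust with mantle at the base: d (ρ_c − ρ_w) = a (ρ_m − ρ_c).
a = d (ρ_c − ρ_w)/(ρ_m − ρ_c) = 4.12 km × 1740/560 = 12.8 km.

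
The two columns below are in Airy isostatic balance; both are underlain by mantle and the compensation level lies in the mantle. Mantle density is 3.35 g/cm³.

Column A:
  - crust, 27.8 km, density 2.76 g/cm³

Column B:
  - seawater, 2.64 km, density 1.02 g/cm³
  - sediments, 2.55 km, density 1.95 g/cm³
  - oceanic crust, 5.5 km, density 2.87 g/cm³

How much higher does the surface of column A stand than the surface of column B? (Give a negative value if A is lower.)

1.21 km

For any compensation level in the mantle, the mantle terms cancel and isostasy reduces to e = (Σt_A − Σt_B) − (Σ(ρt)_A − Σ(ρt)_B) / ρ_m.
Σt_A = 27.8 km; Σt_B = 10.69 km; Σ(ρt)_A = 76.728; Σ(ρt)_B = 23.4503 (in km·g/cm³).
e = (27.8 − 10.69) − (76.728 − 23.4503) / 3.35 = 1.21 km.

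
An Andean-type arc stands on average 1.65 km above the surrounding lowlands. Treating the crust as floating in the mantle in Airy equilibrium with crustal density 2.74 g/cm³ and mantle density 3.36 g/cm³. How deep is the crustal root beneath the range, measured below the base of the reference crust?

By Archimedes' principle applied to the lithosphere: the weight of the topography is balanced by the buoyancy of the root, ρ_c h = (ρ_m − ρ_c) r.
r = h · ρ_c / (ρ_m − ρ_c) = 1.65 km × 2.74 / (3.36 − 2.74) = 7.29 km.

7.29 km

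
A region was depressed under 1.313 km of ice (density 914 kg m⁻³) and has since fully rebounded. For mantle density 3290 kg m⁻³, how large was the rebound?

0.365 km

Removing the load lets mantle flow back in; uplift u satisfies ρ_ice t = ρ_m u.
u = t ρ_ice/ρ_m = 1.313 km × 914/3290 = 0.365 km.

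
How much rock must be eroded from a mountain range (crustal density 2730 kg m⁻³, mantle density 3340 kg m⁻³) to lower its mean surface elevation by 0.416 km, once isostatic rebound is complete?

Net drop Δ = e − u = e − e ρ_c/ρ_m = e (ρ_m − ρ_c)/ρ_m.
e = Δ ρ_m/(ρ_m − ρ_c) = 0.416 km × 3340/610 = 2.28 km.

2.28 km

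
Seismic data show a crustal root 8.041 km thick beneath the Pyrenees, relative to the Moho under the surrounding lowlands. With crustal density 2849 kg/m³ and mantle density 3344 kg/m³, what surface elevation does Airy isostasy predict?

1.4 km

In Airy isostatic equilibrium: ρ_c h = (ρ_m − ρ_c) r.
h = r (ρ_m − ρ_c) / ρ_c = 8.041 km × (3344 − 2849) / 2849 = 1.4 km.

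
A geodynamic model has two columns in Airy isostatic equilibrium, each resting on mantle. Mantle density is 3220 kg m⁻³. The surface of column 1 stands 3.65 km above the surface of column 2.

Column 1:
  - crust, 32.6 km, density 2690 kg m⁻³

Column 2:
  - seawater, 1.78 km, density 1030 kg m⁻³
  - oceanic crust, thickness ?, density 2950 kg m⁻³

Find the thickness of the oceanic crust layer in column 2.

Take the compensation level at the base of the deeper column (depth z_c below the surface of column 1) and equate Σ ρ_i t_i down to z_c; mantle fills any gap and the z_c terms cancel.
Column 1: 32.6×2690 + (z_c − 32.6)×3220
Column 2: 3.65×0 + 1.78×1030 + x×2950 + (z_c − 3.65 − 1.78 − x)×3220
The z_c×3220 term appears on both sides and cancels. Collect the known terms of each column as K = Σ(ρt)_known − 3220 × (depth of known layers): K_1 = 87694 − 3220×32.6 = −17278; K_2 = 1833.4 − 3220×(3.65 + 1.78) = −15651.2.
Balance: K_1 = K_2 − x×(3220 − 2950), so x = (K_2 − K_1)/(3220 − 2950) = 1626.8/270 = 6.03 km.

6.03 km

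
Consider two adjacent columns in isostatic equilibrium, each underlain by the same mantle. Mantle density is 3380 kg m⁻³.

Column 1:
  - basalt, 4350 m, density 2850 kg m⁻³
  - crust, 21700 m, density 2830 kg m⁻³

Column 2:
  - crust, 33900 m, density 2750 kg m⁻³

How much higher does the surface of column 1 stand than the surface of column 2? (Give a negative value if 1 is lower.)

For any compensation level in the mantle, the mantle terms cancel and isostasy reduces to e = (Σt_1 − Σt_2) − (Σ(ρt)_1 − Σ(ρt)_2) / ρ_m.
Σt_1 = 26050 m; Σt_2 = 33900 m; Σ(ρt)_1 = 73808500; Σ(ρt)_2 = 93225000 (in m·kg m⁻³).
e = (26050 − 33900) − (73808500 − 93225000) / 3380 = −2110 m.

−2110 m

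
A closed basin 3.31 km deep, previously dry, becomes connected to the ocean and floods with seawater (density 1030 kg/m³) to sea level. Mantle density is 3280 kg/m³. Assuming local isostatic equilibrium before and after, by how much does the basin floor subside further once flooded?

After flooding the water column is d + s deep. Its weight must equal the weight of mantle displaced by the extra subsidence s: (d + s) ρ_w = s ρ_m.
s = d ρ_w / (ρ_m − ρ_w) = 3.31 km × 1030/(3280 − 1030) = 1.52 km.

1.52 km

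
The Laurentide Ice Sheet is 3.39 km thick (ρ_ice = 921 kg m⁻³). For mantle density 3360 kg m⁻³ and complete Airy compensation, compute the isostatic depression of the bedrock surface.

0.929 km

Balancing pressure at the compensation depth: the ice load ρ_ice t is balanced by mantle displaced below, ρ_m s.
s = t ρ_ice / ρ_m = 3.39 km × 921/3360 = 0.929 km.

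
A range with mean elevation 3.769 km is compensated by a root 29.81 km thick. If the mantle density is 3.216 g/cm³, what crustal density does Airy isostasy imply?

2.86 g/cm³

ρ_c h = (ρ_m − ρ_c) r → ρ_c (h + r) = ρ_m r → ρ_c = ρ_m r / (h + r).
ρ_c = 3.216 × 29.81 km / (3.769 km + 29.81 km) = 2.86 g/cm³.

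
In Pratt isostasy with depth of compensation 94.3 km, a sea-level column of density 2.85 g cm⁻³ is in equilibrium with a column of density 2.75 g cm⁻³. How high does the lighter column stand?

3.43 km

ρ_ref D = ρ (D + h) → h = D (ρ_ref − ρ)/ρ.
h = 94.3 km × (2.85 − 2.75)/2.75 = 3.43 km.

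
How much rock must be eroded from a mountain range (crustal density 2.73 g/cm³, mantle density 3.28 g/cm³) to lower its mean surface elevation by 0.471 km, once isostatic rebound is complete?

Net drop Δ = e − u = e − e ρ_c/ρ_m = e (ρ_m − ρ_c)/ρ_m.
e = Δ ρ_m/(ρ_m − ρ_c) = 0.471 km × 3.28/0.55 = 2.81 km.

2.81 km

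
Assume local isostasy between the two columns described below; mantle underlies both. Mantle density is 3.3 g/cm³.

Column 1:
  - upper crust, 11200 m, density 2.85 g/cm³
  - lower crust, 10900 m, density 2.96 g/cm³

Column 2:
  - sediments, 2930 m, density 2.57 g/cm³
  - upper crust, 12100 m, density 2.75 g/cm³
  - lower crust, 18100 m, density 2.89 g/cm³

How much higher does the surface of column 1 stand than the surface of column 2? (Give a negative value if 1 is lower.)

For any compensation level in the mantle, the mantle terms cancel and isostasy reduces to e = (Σt_1 − Σt_2) − (Σ(ρt)_1 − Σ(ρt)_2) / ρ_m.
Σt_1 = 22100 m; Σt_2 = 33130 m; Σ(ρt)_1 = 64184; Σ(ρt)_2 = 93114.1 (in m·g/cm³).
e = (22100 − 33130) − (64184 − 93114.1) / 3.3 = −2260 m.

−2260 m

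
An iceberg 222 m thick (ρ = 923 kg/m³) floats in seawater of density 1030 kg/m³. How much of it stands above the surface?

23.1 m

Floating equilibrium: submerged depth d = t ρ_obj/ρ_fluid = 222 m × 923/1030 = 198.9 m.
Freeboard = t − d = 222 m − 198.9 m = 23.1 m.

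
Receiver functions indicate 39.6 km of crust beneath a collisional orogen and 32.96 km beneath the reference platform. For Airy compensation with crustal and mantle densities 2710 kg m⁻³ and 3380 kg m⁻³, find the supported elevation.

Excess crust Δ = 39.6 km − 32.96 km = 6.64 km, split between elevation h and root r with h + r = Δ.
Airy balance ρ_c h = (ρ_m − ρ_c) r gives r = h ρ_c/(ρ_m − ρ_c), so h (1 + ρ_c/(ρ_m − ρ_c)) = Δ, i.e. h = Δ (ρ_m − ρ_c)/ρ_m.
h = 6.64 km × 670/3380 = 1.32 km.

1.32 km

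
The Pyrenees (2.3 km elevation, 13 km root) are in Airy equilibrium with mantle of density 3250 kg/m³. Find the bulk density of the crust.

ρ_c h = (ρ_m − ρ_c) r → ρ_c (h + r) = ρ_m r → ρ_c = ρ_m r / (h + r).
ρ_c = 3250 × 13 km / (2.3 km + 13 km) = 2760 kg/m³.

2760 kg/m³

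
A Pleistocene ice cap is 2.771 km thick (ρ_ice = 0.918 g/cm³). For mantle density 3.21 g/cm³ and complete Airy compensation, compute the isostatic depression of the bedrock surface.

0.792 km

In Airy isostatic equilibrium: the ice load ρ_ice t is balanced by mantle displaced below, ρ_m s.
s = t ρ_ice / ρ_m = 2.771 km × 0.918/3.21 = 0.792 km.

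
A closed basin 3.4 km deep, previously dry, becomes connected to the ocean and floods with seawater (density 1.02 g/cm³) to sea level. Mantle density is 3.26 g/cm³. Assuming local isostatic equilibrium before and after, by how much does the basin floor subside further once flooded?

1.55 km

After flooding the water column is d + s deep. Its weight must equal the weight of mantle displaced by the extra subsidence s: (d + s) ρ_w = s ρ_m.
s = d ρ_w / (ρ_m − ρ_w) = 3.4 km × 1.02/(3.26 − 1.02) = 1.55 km.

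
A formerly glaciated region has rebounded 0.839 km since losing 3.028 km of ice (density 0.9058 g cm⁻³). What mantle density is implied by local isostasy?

ρ_m = ρ_ice t / u = 0.9058 × 3.028 km/0.839 km = 3.27 g cm⁻³.

3.27 g cm⁻³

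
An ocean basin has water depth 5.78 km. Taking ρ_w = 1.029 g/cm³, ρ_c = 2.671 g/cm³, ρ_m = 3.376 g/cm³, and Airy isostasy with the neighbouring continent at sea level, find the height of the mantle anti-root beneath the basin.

13.5 km

Balancing pressure at the compensation depth: replacing crust with seawater at the top is compensated by replacing crust with mantle at the base: d (ρ_c − ρ_w) = a (ρ_m − ρ_c).
a = d (ρ_c − ρ_w)/(ρ_m − ρ_c) = 5.78 km × 1.642/0.705 = 13.5 km.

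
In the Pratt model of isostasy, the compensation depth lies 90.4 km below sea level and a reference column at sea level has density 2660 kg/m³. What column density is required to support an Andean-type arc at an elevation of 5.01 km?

Pratt balance: ρ_ref D = ρ (D + h).
ρ = ρ_ref D/(D + h) = 2660 × 90.4 km/(90.4 km + 5.01 km) = 2520 kg/m³.

2520 kg/m³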